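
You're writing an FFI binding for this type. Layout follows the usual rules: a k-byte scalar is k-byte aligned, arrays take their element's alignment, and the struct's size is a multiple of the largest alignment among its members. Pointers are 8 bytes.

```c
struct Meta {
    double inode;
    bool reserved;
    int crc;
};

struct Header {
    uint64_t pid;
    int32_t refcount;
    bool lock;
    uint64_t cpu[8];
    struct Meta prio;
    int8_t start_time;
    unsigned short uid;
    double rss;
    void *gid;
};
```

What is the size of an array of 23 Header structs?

2760

Meta: @0: inode [8B, align 8] → 8; @8: reserved [1B, align 1] → 9; +3 pad (align 4); @12: crc [4B, align 4] → 16; size 16, align 8
@0: pid [8B, align 8] → 8
@8: refcount [4B, align 4] → 12
@12: lock [1B, align 1] → 13
+3 pad (align 8)
@16: cpu [64B, align 8] → 80
@80: prio [16B, align 8] → 96
@96: start_time [1B, align 1] → 97
+1 pad (align 2)
@98: uid [2B, align 2] → 100
+4 pad (align 8)
@104: rss [8B, align 8] → 112
@112: gid [8B, align 8] → 120
size 120, align 8
array of 23: 23 × 120 = 2760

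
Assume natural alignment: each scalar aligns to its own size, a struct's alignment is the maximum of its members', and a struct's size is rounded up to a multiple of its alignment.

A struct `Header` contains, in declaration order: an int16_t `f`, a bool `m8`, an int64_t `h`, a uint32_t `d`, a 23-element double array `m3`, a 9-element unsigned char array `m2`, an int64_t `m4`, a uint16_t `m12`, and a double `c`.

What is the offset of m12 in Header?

f at 0 (size 2, align 2) → ends 2
m8 at 2 (size 1, align 1) → ends 3
pad 5 to align 8 for h
h at 8 (size 8, align 8) → ends 16
d at 16 (size 4, align 4) → ends 20
pad 4 to align 8 for m3
m3 at 24 (size 184, align 8) → ends 208
m2 at 208 (size 9, align 1) → ends 217
pad 7 to align 8 for m4
m4 at 224 (size 8, align 8) → ends 232
m12 at 232 (size 2, align 2) → ends 234

232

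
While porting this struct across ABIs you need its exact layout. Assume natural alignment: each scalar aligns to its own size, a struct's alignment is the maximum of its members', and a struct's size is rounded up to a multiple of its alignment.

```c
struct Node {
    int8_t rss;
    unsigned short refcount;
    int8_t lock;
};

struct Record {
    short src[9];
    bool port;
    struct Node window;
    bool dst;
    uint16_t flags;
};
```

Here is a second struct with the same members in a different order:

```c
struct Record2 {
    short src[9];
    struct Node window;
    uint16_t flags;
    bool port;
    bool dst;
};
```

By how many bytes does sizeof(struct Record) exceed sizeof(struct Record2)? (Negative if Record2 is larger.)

2

Node: rss at 0 (size 1, align 1) → ends 1; pad 1 to align 2 for refcount; refcount at 2 (size 2, align 2) → ends 4; lock at 4 (size 1, align 1) → ends 5; tail pad 1 to reach multiple of 2; total 6 bytes, alignment 2
src at 0 (size 18, align 2) → ends 18
port at 18 (size 1, align 1) → ends 19
pad 1 to align 2 for window
window at 20 (size 6, align 2) → ends 26
dst at 26 (size 1, align 1) → ends 27
pad 1 to align 2 for flags
flags at 28 (size 2, align 2) → ends 30
total 30 bytes, alignment 2
— Record2 —
src at 0 (size 18, align 2) → ends 18
window at 18 (size 6, align 2) → ends 24
flags at 24 (size 2, align 2) → ends 26
port at 26 (size 1, align 1) → ends 27
dst at 27 (size 1, align 1) → ends 28
total 28 bytes, alignment 2
30 − 28 = 2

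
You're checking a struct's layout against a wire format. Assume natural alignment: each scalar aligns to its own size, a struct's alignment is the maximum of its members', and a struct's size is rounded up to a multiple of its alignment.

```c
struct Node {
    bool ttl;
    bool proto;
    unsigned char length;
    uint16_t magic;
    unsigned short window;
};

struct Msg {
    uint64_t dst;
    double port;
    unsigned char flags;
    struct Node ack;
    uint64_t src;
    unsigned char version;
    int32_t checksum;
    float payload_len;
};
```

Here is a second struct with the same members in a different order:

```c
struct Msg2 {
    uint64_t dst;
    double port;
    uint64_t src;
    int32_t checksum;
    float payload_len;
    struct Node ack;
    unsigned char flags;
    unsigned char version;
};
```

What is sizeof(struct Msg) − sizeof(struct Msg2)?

8

Node: ttl at 0 (size 1, align 1) → ends 1; proto at 1 (size 1, align 1) → ends 2; length at 2 (size 1, align 1) → ends 3; pad 1 to align 2 for magic; magic at 4 (size 2, align 2) → ends 6; window at 6 (size 2, align 2) → ends 8; total 8 bytes, alignment 2
dst at 0 (size 8, align 8) → ends 8
port at 8 (size 8, align 8) → ends 16
flags at 16 (size 1, align 1) → ends 17
pad 1 to align 2 for ack
ack at 18 (size 8, align 2) → ends 26
pad 6 to align 8 for src
src at 32 (size 8, align 8) → ends 40
version at 40 (size 1, align 1) → ends 41
pad 3 to align 4 for checksum
checksum at 44 (size 4, align 4) → ends 48
payload_len at 48 (size 4, align 4) → ends 52
tail pad 4 to reach multiple of 8
total 56 bytes, alignment 8
— Msg2 —
dst at 0 (size 8, align 8) → ends 8
port at 8 (size 8, align 8) → ends 16
src at 16 (size 8, align 8) → ends 24
checksum at 24 (size 4, align 4) → ends 28
payload_len at 28 (size 4, align 4) → ends 32
ack at 32 (size 8, align 2) → ends 40
flags at 40 (size 1, align 1) → ends 41
version at 41 (size 1, align 1) → ends 42
tail pad 6 to reach multiple of 8
total 48 bytes, alignment 8
56 − 48 = 8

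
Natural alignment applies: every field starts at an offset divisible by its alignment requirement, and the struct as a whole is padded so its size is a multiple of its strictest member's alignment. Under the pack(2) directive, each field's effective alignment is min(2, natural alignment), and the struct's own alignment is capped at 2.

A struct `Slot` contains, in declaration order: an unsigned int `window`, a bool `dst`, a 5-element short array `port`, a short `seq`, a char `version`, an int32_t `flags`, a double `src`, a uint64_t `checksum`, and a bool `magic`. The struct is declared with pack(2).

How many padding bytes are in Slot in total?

3

0..4  window  (4B, 2-aligned)
4..5  dst  (1B, 1-aligned)
5..6  -- padding (1B)
6..16  port  (10B, 2-aligned)
16..18  seq  (2B, 2-aligned)
18..19  version  (1B, 1-aligned)
19..20  -- padding (1B)
20..24  flags  (4B, 2-aligned)
24..32  src  (8B, 2-aligned)
32..40  checksum  (8B, 2-aligned)
40..41  magic  (1B, 1-aligned)
41..42  -- tail padding (1B)
sizeof = 42, alignof = 2
data bytes 39, size 42 → padding 3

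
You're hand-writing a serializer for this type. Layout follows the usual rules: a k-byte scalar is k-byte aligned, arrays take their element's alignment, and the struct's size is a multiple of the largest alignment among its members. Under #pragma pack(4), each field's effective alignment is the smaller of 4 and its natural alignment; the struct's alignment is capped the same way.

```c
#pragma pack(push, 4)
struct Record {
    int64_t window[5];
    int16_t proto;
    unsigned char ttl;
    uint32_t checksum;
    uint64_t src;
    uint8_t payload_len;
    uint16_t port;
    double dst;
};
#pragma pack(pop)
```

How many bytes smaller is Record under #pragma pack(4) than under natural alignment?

natural layout:
  window at 0 (size 40, align 8) → ends 40
  proto at 40 (size 2, align 2) → ends 42
  ttl at 42 (size 1, align 1) → ends 43
  pad 1 to align 4 for checksum
  checksum at 44 (size 4, align 4) → ends 48
  src at 48 (size 8, align 8) → ends 56
  payload_len at 56 (size 1, align 1) → ends 57
  pad 1 to align 2 for port
  port at 58 (size 2, align 2) → ends 60
  pad 4 to align 8 for dst
  dst at 64 (size 8, align 8) → ends 72
  total 72 bytes, alignment 8
packed(4) layout:
  window at 0 (size 40, align 4) → ends 40
  proto at 40 (size 2, align 2) → ends 42
  ttl at 42 (size 1, align 1) → ends 43
  pad 1 to align 4 for checksum
  checksum at 44 (size 4, align 4) → ends 48
  src at 48 (size 8, align 4) → ends 56
  payload_len at 56 (size 1, align 1) → ends 57
  pad 1 to align 2 for port
  port at 58 (size 2, align 2) → ends 60
  dst at 60 (size 8, align 4) → ends 68
  total 68 bytes, alignment 4
72 − 68 = 4

4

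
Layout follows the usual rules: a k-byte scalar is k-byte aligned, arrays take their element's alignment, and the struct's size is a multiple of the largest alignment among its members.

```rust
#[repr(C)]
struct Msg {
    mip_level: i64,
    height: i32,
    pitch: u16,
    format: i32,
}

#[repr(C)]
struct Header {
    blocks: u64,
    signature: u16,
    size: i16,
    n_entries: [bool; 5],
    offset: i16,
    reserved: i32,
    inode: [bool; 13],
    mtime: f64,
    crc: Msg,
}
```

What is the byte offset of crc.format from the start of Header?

64

Msg: mip_level at 0 (size 8, align 8) → ends 8; height at 8 (size 4, align 4) → ends 12; pitch at 12 (size 2, align 2) → ends 14; pad 2 to align 4 for format; format at 16 (size 4, align 4) → ends 20; tail pad 4 to reach multiple of 8; total 24 bytes, alignment 8
blocks at 0 (size 8, align 8) → ends 8
signature at 8 (size 2, align 2) → ends 10
size at 10 (size 2, align 2) → ends 12
n_entries at 12 (size 5, align 1) → ends 17
pad 1 to align 2 for offset
offset at 18 (size 2, align 2) → ends 20
reserved at 20 (size 4, align 4) → ends 24
inode at 24 (size 13, align 1) → ends 37
pad 3 to align 8 for mtime
mtime at 40 (size 8, align 8) → ends 48
crc at 48 (size 24, align 8) → ends 72
within Msg: format at 16
48 + 16 = 64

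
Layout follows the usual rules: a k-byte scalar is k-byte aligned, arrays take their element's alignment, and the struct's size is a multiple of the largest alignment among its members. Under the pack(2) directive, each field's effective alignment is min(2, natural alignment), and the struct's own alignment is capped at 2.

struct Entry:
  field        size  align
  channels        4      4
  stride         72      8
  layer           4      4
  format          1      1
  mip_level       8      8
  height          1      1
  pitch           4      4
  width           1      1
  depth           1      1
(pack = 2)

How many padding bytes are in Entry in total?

2

0..4  channels  (4B, 2-aligned)
4..76  stride  (72B, 2-aligned)
76..80  layer  (4B, 2-aligned)
80..81  format  (1B, 1-aligned)
81..82  -- padding (1B)
82..90  mip_level  (8B, 2-aligned)
90..91  height  (1B, 1-aligned)
91..92  -- padding (1B)
92..96  pitch  (4B, 2-aligned)
96..97  width  (1B, 1-aligned)
97..98  depth  (1B, 1-aligned)
sizeof = 98, alignof = 2
data bytes 96, size 98 → padding 2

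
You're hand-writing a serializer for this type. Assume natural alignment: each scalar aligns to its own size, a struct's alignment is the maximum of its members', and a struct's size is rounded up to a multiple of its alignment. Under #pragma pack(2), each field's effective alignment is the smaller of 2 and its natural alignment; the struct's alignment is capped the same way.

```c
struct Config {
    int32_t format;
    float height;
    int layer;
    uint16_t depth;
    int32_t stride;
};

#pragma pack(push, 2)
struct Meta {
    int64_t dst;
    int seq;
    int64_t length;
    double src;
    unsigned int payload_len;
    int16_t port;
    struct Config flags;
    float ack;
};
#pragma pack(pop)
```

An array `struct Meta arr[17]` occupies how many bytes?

Config: 0..4  format  (4B, 4-aligned); 4..8  height  (4B, 4-aligned); 8..12  layer  (4B, 4-aligned); 12..14  depth  (2B, 2-aligned); 14..16  -- padding (2B); 16..20  stride  (4B, 4-aligned); sizeof = 20, alignof = 4
0..8  dst  (8B, 2-aligned)
8..12  seq  (4B, 2-aligned)
12..20  length  (8B, 2-aligned)
20..28  src  (8B, 2-aligned)
28..32  payload_len  (4B, 2-aligned)
32..34  port  (2B, 2-aligned)
34..54  flags  (20B, 2-aligned)
54..58  ack  (4B, 2-aligned)
sizeof = 58, alignof = 2
array of 17: 17 × 58 = 986

986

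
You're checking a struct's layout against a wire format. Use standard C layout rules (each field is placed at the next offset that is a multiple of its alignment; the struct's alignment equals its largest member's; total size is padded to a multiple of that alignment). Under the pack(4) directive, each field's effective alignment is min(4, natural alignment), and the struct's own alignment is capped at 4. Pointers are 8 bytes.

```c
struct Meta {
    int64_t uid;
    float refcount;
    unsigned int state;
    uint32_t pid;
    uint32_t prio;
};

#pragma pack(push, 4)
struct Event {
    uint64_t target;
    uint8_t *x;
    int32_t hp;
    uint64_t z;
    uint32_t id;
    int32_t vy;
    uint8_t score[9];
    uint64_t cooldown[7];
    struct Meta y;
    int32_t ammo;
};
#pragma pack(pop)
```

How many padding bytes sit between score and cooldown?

Meta: uid at 0 (size 8, align 8) → ends 8; refcount at 8 (size 4, align 4) → ends 12; state at 12 (size 4, align 4) → ends 16; pid at 16 (size 4, align 4) → ends 20; prio at 20 (size 4, align 4) → ends 24; total 24 bytes, alignment 8
target at 0 (size 8, align 4) → ends 8
x at 8 (size 8, align 4) → ends 16
hp at 16 (size 4, align 4) → ends 20
z at 20 (size 8, align 4) → ends 28
id at 28 (size 4, align 4) → ends 32
vy at 32 (size 4, align 4) → ends 36
score at 36 (size 9, align 1) → ends 45
pad 3 to align 4 for cooldown
cooldown at 48 (size 56, align 4) → ends 104

3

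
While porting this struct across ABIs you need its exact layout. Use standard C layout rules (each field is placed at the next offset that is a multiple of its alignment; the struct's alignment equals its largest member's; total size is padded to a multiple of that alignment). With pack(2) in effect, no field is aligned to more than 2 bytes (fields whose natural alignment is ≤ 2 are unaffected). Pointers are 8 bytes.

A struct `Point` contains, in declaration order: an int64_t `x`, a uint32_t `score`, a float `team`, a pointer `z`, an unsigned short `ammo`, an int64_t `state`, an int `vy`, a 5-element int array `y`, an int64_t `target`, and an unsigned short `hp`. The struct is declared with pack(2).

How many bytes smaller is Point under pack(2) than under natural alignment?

12

natural layout:
  x at 0 (size 8, align 8) → ends 8
  score at 8 (size 4, align 4) → ends 12
  team at 12 (size 4, align 4) → ends 16
  z at 16 (size 8, align 8) → ends 24
  ammo at 24 (size 2, align 2) → ends 26
  pad 6 to align 8 for state
  state at 32 (size 8, align 8) → ends 40
  vy at 40 (size 4, align 4) → ends 44
  y at 44 (size 20, align 4) → ends 64
  target at 64 (size 8, align 8) → ends 72
  hp at 72 (size 2, align 2) → ends 74
  tail pad 6 to reach multiple of 8
  total 80 bytes, alignment 8
packed(2) layout:
  x at 0 (size 8, align 2) → ends 8
  score at 8 (size 4, align 2) → ends 12
  team at 12 (size 4, align 2) → ends 16
  z at 16 (size 8, align 2) → ends 24
  ammo at 24 (size 2, align 2) → ends 26
  state at 26 (size 8, align 2) → ends 34
  vy at 34 (size 4, align 2) → ends 38
  y at 38 (size 20, align 2) → ends 58
  target at 58 (size 8, align 2) → ends 66
  hp at 66 (size 2, align 2) → ends 68
  total 68 bytes, alignment 2
80 − 68 = 12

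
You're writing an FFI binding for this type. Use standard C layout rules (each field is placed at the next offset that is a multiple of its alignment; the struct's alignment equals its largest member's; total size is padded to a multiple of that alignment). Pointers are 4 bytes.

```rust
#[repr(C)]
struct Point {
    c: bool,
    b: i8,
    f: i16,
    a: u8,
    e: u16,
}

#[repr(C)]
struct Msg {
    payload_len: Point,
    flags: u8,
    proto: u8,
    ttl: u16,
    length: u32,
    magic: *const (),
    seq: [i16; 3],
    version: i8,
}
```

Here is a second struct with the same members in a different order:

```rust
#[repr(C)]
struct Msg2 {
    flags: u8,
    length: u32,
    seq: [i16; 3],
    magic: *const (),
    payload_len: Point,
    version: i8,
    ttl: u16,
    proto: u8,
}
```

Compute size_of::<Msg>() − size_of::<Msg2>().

Point: 0..1  c  (1B, 1-aligned); 1..2  b  (1B, 1-aligned); 2..4  f  (2B, 2-aligned); 4..5  a  (1B, 1-aligned); 5..6  -- padding (1B); 6..8  e  (2B, 2-aligned); sizeof = 8, alignof = 2
0..8  payload_len  (8B, 2-aligned)
8..9  flags  (1B, 1-aligned)
9..10  proto  (1B, 1-aligned)
10..12  ttl  (2B, 2-aligned)
12..16  length  (4B, 4-aligned)
16..20  magic  (4B, 4-aligned)
20..26  seq  (6B, 2-aligned)
26..27  version  (1B, 1-aligned)
27..28  -- tail padding (1B)
sizeof = 28, alignof = 4
— Msg2 —
0..1  flags  (1B, 1-aligned)
1..4  -- padding (3B)
4..8  length  (4B, 4-aligned)
8..14  seq  (6B, 2-aligned)
14..16  -- padding (2B)
16..20  magic  (4B, 4-aligned)
20..28  payload_len  (8B, 2-aligned)
28..29  version  (1B, 1-aligned)
29..30  -- padding (1B)
30..32  ttl  (2B, 2-aligned)
32..33  proto  (1B, 1-aligned)
33..36  -- tail padding (3B)
sizeof = 36, alignof = 4
28 − 36 = -8

-8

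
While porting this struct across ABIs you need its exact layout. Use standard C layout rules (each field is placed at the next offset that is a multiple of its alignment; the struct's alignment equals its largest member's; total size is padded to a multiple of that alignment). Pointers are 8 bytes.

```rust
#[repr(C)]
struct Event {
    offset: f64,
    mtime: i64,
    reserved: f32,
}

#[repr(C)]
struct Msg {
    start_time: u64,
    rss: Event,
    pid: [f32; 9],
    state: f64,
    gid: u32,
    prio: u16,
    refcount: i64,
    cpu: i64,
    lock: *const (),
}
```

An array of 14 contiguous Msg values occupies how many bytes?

1568

Event: offset at 0 (size 8, align 8) → ends 8; mtime at 8 (size 8, align 8) → ends 16; reserved at 16 (size 4, align 4) → ends 20; tail pad 4 to reach multiple of 8; total 24 bytes, alignment 8
start_time at 0 (size 8, align 8) → ends 8
rss at 8 (size 24, align 8) → ends 32
pid at 32 (size 36, align 4) → ends 68
pad 4 to align 8 for state
state at 72 (size 8, align 8) → ends 80
gid at 80 (size 4, align 4) → ends 84
prio at 84 (size 2, align 2) → ends 86
pad 2 to align 8 for refcount
refcount at 88 (size 8, align 8) → ends 96
cpu at 96 (size 8, align 8) → ends 104
lock at 104 (size 8, align 8) → ends 112
total 112 bytes, alignment 8
array of 14: 14 × 112 = 1568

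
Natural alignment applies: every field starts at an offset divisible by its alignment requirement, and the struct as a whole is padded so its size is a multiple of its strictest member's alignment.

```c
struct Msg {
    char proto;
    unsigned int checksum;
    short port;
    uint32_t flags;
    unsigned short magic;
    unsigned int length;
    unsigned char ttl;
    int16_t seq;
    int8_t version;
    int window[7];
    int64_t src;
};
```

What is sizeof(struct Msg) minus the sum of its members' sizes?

@0: proto [1B, align 1] → 1
+3 pad (align 4)
@4: checksum [4B, align 4] → 8
@8: port [2B, align 2] → 10
+2 pad (align 4)
@12: flags [4B, align 4] → 16
@16: magic [2B, align 2] → 18
+2 pad (align 4)
@20: length [4B, align 4] → 24
@24: ttl [1B, align 1] → 25
+1 pad (align 2)
@26: seq [2B, align 2] → 28
@28: version [1B, align 1] → 29
+3 pad (align 4)
@32: window [28B, align 4] → 60
+4 pad (align 8)
@64: src [8B, align 8] → 72
size 72, align 8
data bytes 57, size 72 → padding 15

15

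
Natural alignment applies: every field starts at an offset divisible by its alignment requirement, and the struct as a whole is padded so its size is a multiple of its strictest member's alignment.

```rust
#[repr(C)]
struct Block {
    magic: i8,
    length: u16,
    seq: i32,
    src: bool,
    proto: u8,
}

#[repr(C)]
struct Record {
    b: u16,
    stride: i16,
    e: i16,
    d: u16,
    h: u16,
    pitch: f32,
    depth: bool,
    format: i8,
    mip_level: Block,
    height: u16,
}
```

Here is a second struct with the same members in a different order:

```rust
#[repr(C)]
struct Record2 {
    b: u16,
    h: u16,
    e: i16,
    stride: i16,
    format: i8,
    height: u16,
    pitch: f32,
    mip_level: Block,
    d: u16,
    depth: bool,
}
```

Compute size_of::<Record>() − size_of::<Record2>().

Block: magic at 0 (size 1, align 1) → ends 1; pad 1 to align 2 for length; length at 2 (size 2, align 2) → ends 4; seq at 4 (size 4, align 4) → ends 8; src at 8 (size 1, align 1) → ends 9; proto at 9 (size 1, align 1) → ends 10; tail pad 2 to reach multiple of 4; total 12 bytes, alignment 4
b at 0 (size 2, align 2) → ends 2
stride at 2 (size 2, align 2) → ends 4
e at 4 (size 2, align 2) → ends 6
d at 6 (size 2, align 2) → ends 8
h at 8 (size 2, align 2) → ends 10
pad 2 to align 4 for pitch
pitch at 12 (size 4, align 4) → ends 16
depth at 16 (size 1, align 1) → ends 17
format at 17 (size 1, align 1) → ends 18
pad 2 to align 4 for mip_level
mip_level at 20 (size 12, align 4) → ends 32
height at 32 (size 2, align 2) → ends 34
tail pad 2 to reach multiple of 4
total 36 bytes, alignment 4
— Record2 —
b at 0 (size 2, align 2) → ends 2
h at 2 (size 2, align 2) → ends 4
e at 4 (size 2, align 2) → ends 6
stride at 6 (size 2, align 2) → ends 8
format at 8 (size 1, align 1) → ends 9
pad 1 to align 2 for height
height at 10 (size 2, align 2) → ends 12
pitch at 12 (size 4, align 4) → ends 16
mip_level at 16 (size 12, align 4) → ends 28
d at 28 (size 2, align 2) → ends 30
depth at 30 (size 1, align 1) → ends 31
tail pad 1 to reach multiple of 4
total 32 bytes, alignment 4
36 − 32 = 4

4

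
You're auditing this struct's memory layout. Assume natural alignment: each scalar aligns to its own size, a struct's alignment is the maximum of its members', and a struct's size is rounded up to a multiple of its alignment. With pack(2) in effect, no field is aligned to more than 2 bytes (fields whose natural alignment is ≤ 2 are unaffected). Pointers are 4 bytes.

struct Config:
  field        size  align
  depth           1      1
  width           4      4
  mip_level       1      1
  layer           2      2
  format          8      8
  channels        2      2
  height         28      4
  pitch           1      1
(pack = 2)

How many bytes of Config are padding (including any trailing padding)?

3

depth at 0 (size 1, align 1) → ends 1
pad 1 to align 2 for width
width at 2 (size 4, align 2) → ends 6
mip_level at 6 (size 1, align 1) → ends 7
pad 1 to align 2 for layer
layer at 8 (size 2, align 2) → ends 10
format at 10 (size 8, align 2) → ends 18
channels at 18 (size 2, align 2) → ends 20
height at 20 (size 28, align 2) → ends 48
pitch at 48 (size 1, align 1) → ends 49
tail pad 1 to reach multiple of 2
total 50 bytes, alignment 2
data bytes 47, size 50 → padding 3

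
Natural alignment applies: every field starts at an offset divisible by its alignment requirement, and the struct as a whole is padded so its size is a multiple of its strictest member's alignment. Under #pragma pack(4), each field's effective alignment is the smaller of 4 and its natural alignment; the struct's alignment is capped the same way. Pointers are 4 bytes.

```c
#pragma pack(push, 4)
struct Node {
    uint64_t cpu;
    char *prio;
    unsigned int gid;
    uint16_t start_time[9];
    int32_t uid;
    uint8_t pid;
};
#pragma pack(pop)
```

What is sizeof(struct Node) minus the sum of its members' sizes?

@0: cpu [8B, align 4] → 8
@8: prio [4B, align 4] → 12
@12: gid [4B, align 4] → 16
@16: start_time [18B, align 2] → 34
+2 pad (align 4)
@36: uid [4B, align 4] → 40
@40: pid [1B, align 1] → 41
+3 tail pad (align 4)
size 44, align 4
data bytes 39, size 44 → padding 5

5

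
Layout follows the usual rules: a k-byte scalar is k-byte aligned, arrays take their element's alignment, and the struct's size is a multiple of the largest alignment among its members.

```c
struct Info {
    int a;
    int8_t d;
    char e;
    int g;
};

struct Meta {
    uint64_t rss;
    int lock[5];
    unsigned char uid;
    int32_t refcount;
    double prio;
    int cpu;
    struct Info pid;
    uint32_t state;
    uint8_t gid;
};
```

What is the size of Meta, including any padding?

Info: @0: a [4B, align 4] → 4; @4: d [1B, align 1] → 5; @5: e [1B, align 1] → 6; +2 pad (align 4); @8: g [4B, align 4] → 12; size 12, align 4
@0: rss [8B, align 8] → 8
@8: lock [20B, align 4] → 28
@28: uid [1B, align 1] → 29
+3 pad (align 4)
@32: refcount [4B, align 4] → 36
+4 pad (align 8)
@40: prio [8B, align 8] → 48
@48: cpu [4B, align 4] → 52
@52: pid [12B, align 4] → 64
@64: state [4B, align 4] → 68
@68: gid [1B, align 1] → 69
+3 tail pad (align 8)
size 72, align 8

72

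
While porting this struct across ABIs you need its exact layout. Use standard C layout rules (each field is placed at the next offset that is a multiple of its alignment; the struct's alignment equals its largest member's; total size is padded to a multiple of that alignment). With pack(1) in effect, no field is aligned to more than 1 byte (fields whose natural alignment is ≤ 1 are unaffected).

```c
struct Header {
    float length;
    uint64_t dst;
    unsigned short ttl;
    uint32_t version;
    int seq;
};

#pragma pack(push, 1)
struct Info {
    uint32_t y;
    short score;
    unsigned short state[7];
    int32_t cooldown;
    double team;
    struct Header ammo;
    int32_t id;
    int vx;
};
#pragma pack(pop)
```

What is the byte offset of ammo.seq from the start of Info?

Header: @0: length [4B, align 4] → 4; +4 pad (align 8); @8: dst [8B, align 8] → 16; @16: ttl [2B, align 2] → 18; +2 pad (align 4); @20: version [4B, align 4] → 24; @24: seq [4B, align 4] → 28; +4 tail pad (align 8); size 32, align 8
@0: y [4B, align 1] → 4
@4: score [2B, align 1] → 6
@6: state [14B, align 1] → 20
@20: cooldown [4B, align 1] → 24
@24: team [8B, align 1] → 32
@32: ammo [32B, align 1] → 64
within Header: seq at 24
32 + 24 = 56

56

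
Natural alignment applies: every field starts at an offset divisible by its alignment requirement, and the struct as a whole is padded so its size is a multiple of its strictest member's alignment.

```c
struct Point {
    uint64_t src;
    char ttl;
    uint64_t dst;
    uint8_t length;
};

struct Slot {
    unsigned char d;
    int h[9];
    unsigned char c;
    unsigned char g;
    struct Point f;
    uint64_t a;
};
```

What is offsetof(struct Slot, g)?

41

Point: src at 0 (size 8, align 8) → ends 8; ttl at 8 (size 1, align 1) → ends 9; pad 7 to align 8 for dst; dst at 16 (size 8, align 8) → ends 24; length at 24 (size 1, align 1) → ends 25; tail pad 7 to reach multiple of 8; total 32 bytes, alignment 8
d at 0 (size 1, align 1) → ends 1
pad 3 to align 4 for h
h at 4 (size 36, align 4) → ends 40
c at 40 (size 1, align 1) → ends 41
g at 41 (size 1, align 1) → ends 42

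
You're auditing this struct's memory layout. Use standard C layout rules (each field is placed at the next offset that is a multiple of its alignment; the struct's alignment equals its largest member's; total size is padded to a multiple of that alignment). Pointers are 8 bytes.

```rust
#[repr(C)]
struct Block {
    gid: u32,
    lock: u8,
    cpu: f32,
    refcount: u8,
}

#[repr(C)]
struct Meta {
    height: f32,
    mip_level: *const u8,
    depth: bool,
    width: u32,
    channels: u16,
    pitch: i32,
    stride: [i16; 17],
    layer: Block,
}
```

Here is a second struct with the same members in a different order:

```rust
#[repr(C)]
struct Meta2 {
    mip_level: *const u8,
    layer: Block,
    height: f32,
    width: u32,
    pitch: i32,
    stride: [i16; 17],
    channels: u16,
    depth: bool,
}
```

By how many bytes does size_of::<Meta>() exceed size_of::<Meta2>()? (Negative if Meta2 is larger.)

Block: @0: gid [4B, align 4] → 4; @4: lock [1B, align 1] → 5; +3 pad (align 4); @8: cpu [4B, align 4] → 12; @12: refcount [1B, align 1] → 13; +3 tail pad (align 4); size 16, align 4
@0: height [4B, align 4] → 4
+4 pad (align 8)
@8: mip_level [8B, align 8] → 16
@16: depth [1B, align 1] → 17
+3 pad (align 4)
@20: width [4B, align 4] → 24
@24: channels [2B, align 2] → 26
+2 pad (align 4)
@28: pitch [4B, align 4] → 32
@32: stride [34B, align 2] → 66
+2 pad (align 4)
@68: layer [16B, align 4] → 84
+4 tail pad (align 8)
size 88, align 8
— Meta2 —
@0: mip_level [8B, align 8] → 8
@8: layer [16B, align 4] → 24
@24: height [4B, align 4] → 28
@28: width [4B, align 4] → 32
@32: pitch [4B, align 4] → 36
@36: stride [34B, align 2] → 70
@70: channels [2B, align 2] → 72
@72: depth [1B, align 1] → 73
+7 tail pad (align 8)
size 80, align 8
88 − 80 = 8

8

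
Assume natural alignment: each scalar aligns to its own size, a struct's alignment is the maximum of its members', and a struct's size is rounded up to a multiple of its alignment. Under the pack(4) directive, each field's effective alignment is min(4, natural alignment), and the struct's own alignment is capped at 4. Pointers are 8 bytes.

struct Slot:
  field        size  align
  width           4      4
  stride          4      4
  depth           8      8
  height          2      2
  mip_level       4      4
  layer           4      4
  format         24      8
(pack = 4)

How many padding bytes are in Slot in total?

width at 0 (size 4, align 4) → ends 4
stride at 4 (size 4, align 4) → ends 8
depth at 8 (size 8, align 4) → ends 16
height at 16 (size 2, align 2) → ends 18
pad 2 to align 4 for mip_level
mip_level at 20 (size 4, align 4) → ends 24
layer at 24 (size 4, align 4) → ends 28
format at 28 (size 24, align 4) → ends 52
total 52 bytes, alignment 4
data bytes 50, size 52 → padding 2

2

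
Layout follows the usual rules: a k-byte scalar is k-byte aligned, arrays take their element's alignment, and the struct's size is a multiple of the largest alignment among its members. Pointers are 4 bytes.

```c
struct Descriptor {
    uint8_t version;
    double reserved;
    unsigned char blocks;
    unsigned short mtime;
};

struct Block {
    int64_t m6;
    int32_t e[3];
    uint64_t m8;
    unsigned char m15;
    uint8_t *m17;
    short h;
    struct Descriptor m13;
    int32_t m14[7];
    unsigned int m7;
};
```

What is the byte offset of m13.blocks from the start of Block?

64

Descriptor: version at 0 (size 1, align 1) → ends 1; pad 7 to align 8 for reserved; reserved at 8 (size 8, align 8) → ends 16; blocks at 16 (size 1, align 1) → ends 17; pad 1 to align 2 for mtime; mtime at 18 (size 2, align 2) → ends 20; tail pad 4 to reach multiple of 8; total 24 bytes, alignment 8
m6 at 0 (size 8, align 8) → ends 8
e at 8 (size 12, align 4) → ends 20
pad 4 to align 8 for m8
m8 at 24 (size 8, align 8) → ends 32
m15 at 32 (size 1, align 1) → ends 33
pad 3 to align 4 for m17
m17 at 36 (size 4, align 4) → ends 40
h at 40 (size 2, align 2) → ends 42
pad 6 to align 8 for m13
m13 at 48 (size 24, align 8) → ends 72
within Descriptor: blocks at 16
48 + 16 = 64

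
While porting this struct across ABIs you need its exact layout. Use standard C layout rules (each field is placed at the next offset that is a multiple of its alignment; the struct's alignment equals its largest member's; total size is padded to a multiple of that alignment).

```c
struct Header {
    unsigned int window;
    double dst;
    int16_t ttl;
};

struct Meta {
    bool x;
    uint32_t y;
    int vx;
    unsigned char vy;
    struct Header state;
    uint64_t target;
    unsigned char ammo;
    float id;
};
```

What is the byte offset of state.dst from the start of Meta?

Header: @0: window [4B, align 4] → 4; +4 pad (align 8); @8: dst [8B, align 8] → 16; @16: ttl [2B, align 2] → 18; +6 tail pad (align 8); size 24, align 8
@0: x [1B, align 1] → 1
+3 pad (align 4)
@4: y [4B, align 4] → 8
@8: vx [4B, align 4] → 12
@12: vy [1B, align 1] → 13
+3 pad (align 8)
@16: state [24B, align 8] → 40
within Header: dst at 8
16 + 8 = 24

24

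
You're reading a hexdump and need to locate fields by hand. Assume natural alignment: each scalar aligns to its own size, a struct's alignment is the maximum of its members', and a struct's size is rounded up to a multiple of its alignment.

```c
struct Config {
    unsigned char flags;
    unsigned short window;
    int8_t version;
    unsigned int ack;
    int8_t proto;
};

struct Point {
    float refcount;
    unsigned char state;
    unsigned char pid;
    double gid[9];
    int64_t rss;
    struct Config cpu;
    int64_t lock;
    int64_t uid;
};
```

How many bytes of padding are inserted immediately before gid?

Config: flags at 0 (size 1, align 1) → ends 1; pad 1 to align 2 for window; window at 2 (size 2, align 2) → ends 4; version at 4 (size 1, align 1) → ends 5; pad 3 to align 4 for ack; ack at 8 (size 4, align 4) → ends 12; proto at 12 (size 1, align 1) → ends 13; tail pad 3 to reach multiple of 4; total 16 bytes, alignment 4
refcount at 0 (size 4, align 4) → ends 4
state at 4 (size 1, align 1) → ends 5
pid at 5 (size 1, align 1) → ends 6
pad 2 to align 8 for gid
gid at 8 (size 72, align 8) → ends 80

2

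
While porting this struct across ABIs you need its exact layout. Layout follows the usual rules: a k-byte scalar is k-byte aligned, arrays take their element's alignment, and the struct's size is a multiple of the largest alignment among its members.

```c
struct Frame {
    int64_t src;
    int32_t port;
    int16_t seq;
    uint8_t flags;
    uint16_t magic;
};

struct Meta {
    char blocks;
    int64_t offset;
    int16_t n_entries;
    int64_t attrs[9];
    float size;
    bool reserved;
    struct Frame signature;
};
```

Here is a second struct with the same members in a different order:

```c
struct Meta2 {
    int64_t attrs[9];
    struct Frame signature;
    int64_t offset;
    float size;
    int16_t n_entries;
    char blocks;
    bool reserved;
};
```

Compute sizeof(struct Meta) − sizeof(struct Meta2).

16

Frame: 0..8  src  (8B, 8-aligned); 8..12  port  (4B, 4-aligned); 12..14  seq  (2B, 2-aligned); 14..15  flags  (1B, 1-aligned); 15..16  -- padding (1B); 16..18  magic  (2B, 2-aligned); 18..24  -- tail padding (6B); sizeof = 24, alignof = 8
0..1  blocks  (1B, 1-aligned)
1..8  -- padding (7B)
8..16  offset  (8B, 8-aligned)
16..18  n_entries  (2B, 2-aligned)
18..24  -- padding (6B)
24..96  attrs  (72B, 8-aligned)
96..100  size  (4B, 4-aligned)
100..101  reserved  (1B, 1-aligned)
101..104  -- padding (3B)
104..128  signature  (24B, 8-aligned)
sizeof = 128, alignof = 8
— Meta2 —
0..72  attrs  (72B, 8-aligned)
72..96  signature  (24B, 8-aligned)
96..104  offset  (8B, 8-aligned)
104..108  size  (4B, 4-aligned)
108..110  n_entries  (2B, 2-aligned)
110..111  blocks  (1B, 1-aligned)
111..112  reserved  (1B, 1-aligned)
sizeof = 112, alignof = 8
128 − 112 = 16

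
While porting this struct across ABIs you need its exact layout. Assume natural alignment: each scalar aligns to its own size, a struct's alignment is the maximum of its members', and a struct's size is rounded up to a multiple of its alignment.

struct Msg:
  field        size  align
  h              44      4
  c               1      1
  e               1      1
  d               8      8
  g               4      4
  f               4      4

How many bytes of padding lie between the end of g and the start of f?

0

@0: h [44B, align 4] → 44
@44: c [1B, align 1] → 45
@45: e [1B, align 1] → 46
+2 pad (align 8)
@48: d [8B, align 8] → 56
@56: g [4B, align 4] → 60
@60: f [4B, align 4] → 64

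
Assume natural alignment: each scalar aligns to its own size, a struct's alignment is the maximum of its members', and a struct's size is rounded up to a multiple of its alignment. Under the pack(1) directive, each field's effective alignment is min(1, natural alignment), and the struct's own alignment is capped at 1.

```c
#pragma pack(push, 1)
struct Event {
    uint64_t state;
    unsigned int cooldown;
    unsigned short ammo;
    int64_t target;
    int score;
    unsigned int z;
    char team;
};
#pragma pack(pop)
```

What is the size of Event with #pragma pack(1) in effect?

31

@0: state [8B, align 1] → 8
@8: cooldown [4B, align 1] → 12
@12: ammo [2B, align 1] → 14
@14: target [8B, align 1] → 22
@22: score [4B, align 1] → 26
@26: z [4B, align 1] → 30
@30: team [1B, align 1] → 31
size 31, align 1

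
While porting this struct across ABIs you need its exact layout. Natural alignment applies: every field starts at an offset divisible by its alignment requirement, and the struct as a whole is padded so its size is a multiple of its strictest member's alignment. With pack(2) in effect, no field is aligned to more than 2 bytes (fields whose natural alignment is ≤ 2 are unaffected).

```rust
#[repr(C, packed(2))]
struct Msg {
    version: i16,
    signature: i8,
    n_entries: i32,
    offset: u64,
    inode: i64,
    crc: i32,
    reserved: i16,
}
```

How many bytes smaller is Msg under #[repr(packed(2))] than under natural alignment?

2

natural layout:
  version at 0 (size 2, align 2) → ends 2
  signature at 2 (size 1, align 1) → ends 3
  pad 1 to align 4 for n_entries
  n_entries at 4 (size 4, align 4) → ends 8
  offset at 8 (size 8, align 8) → ends 16
  inode at 16 (size 8, align 8) → ends 24
  crc at 24 (size 4, align 4) → ends 28
  reserved at 28 (size 2, align 2) → ends 30
  tail pad 2 to reach multiple of 8
  total 32 bytes, alignment 8
packed(2) layout:
  version at 0 (size 2, align 2) → ends 2
  signature at 2 (size 1, align 1) → ends 3
  pad 1 to align 2 for n_entries
  n_entries at 4 (size 4, align 2) → ends 8
  offset at 8 (size 8, align 2) → ends 16
  inode at 16 (size 8, align 2) → ends 24
  crc at 24 (size 4, align 2) → ends 28
  reserved at 28 (size 2, align 2) → ends 30
  total 30 bytes, alignment 2
32 − 30 = 2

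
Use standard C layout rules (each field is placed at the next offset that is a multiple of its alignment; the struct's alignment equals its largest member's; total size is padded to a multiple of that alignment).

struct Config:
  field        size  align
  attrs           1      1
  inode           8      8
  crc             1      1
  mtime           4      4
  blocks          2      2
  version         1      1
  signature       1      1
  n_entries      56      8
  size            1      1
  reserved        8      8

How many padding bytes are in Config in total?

21

attrs at 0 (size 1, align 1) → ends 1
pad 7 to align 8 for inode
inode at 8 (size 8, align 8) → ends 16
crc at 16 (size 1, align 1) → ends 17
pad 3 to align 4 for mtime
mtime at 20 (size 4, align 4) → ends 24
blocks at 24 (size 2, align 2) → ends 26
version at 26 (size 1, align 1) → ends 27
signature at 27 (size 1, align 1) → ends 28
pad 4 to align 8 for n_entries
n_entries at 32 (size 56, align 8) → ends 88
size at 88 (size 1, align 1) → ends 89
pad 7 to align 8 for reserved
reserved at 96 (size 8, align 8) → ends 104
total 104 bytes, alignment 8
data bytes 83, size 104 → padding 21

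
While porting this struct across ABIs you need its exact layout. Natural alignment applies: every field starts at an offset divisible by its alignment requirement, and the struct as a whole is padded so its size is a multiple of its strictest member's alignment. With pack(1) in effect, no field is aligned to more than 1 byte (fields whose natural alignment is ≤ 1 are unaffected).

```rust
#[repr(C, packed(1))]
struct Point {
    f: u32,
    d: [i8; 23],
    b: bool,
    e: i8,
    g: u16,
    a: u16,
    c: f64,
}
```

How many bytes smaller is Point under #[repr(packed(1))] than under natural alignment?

natural layout:
  f at 0 (size 4, align 4) → ends 4
  d at 4 (size 23, align 1) → ends 27
  b at 27 (size 1, align 1) → ends 28
  e at 28 (size 1, align 1) → ends 29
  pad 1 to align 2 for g
  g at 30 (size 2, align 2) → ends 32
  a at 32 (size 2, align 2) → ends 34
  pad 6 to align 8 for c
  c at 40 (size 8, align 8) → ends 48
  total 48 bytes, alignment 8
packed(1) layout:
  f at 0 (size 4, align 1) → ends 4
  d at 4 (size 23, align 1) → ends 27
  b at 27 (size 1, align 1) → ends 28
  e at 28 (size 1, align 1) → ends 29
  g at 29 (size 2, align 1) → ends 31
  a at 31 (size 2, align 1) → ends 33
  c at 33 (size 8, align 1) → ends 41
  total 41 bytes, alignment 1
48 − 41 = 7

7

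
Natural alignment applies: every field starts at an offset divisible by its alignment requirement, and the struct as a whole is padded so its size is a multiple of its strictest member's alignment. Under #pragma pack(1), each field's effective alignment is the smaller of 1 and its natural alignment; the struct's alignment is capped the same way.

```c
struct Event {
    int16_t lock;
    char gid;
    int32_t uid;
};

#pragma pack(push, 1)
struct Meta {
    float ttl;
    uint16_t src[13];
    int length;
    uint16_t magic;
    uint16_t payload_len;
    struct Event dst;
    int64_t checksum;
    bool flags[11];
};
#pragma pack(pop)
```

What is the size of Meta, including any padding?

65 bytes

Event: @0: lock [2B, align 2] → 2; @2: gid [1B, align 1] → 3; +1 pad (align 4); @4: uid [4B, align 4] → 8; size 8, align 4
@0: ttl [4B, align 1] → 4
@4: src [26B, align 1] → 30
@30: length [4B, align 1] → 34
@34: magic [2B, align 1] → 36
@36: payload_len [2B, align 1] → 38
@38: dst [8B, align 1] → 46
@46: checksum [8B, align 1] → 54
@54: flags [11B, align 1] → 65
size 65, align 1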